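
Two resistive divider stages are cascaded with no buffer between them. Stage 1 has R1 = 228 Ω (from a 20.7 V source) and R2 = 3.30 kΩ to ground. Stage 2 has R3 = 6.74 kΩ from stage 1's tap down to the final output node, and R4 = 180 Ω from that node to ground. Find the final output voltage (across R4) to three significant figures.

Stage 2 presents R3+R4 = 6920 Ω as a load on stage 1's tap.
Stage 1's lower leg becomes R2‖(R3+R4) = 2234 Ω, so V_mid = 20.7 × 2234/2462 = 18.78 V.
Stage 2 is itself unloaded: V_out = V_mid × R4/(R3+R4) = 18.78 × 180/6920 = 0.489 V.

V_out ≈ 0.489 V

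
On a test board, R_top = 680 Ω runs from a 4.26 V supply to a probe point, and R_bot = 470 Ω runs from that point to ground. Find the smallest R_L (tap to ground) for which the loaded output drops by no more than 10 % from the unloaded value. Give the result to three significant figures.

R_L(min) ≈ 2.50 kΩ

Output resistance R_th = R_top‖R_bot = (680 × 470)/1150 = 277.9 Ω.
The fractional drop is R_th/(R_th + R_L); requiring this ≤ 0.100 gives R_L ≥ R_th(1/0.100 − 1) = 277.9 × 9.000 = 2.50 kΩ.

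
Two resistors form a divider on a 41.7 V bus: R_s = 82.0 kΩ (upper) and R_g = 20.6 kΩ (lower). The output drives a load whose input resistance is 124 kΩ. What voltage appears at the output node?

The load sits in parallel with R_g: R_g‖R_L = (20.6 × 124) / (20.6 + 124) = 17.67 kΩ.
V_out = 41.7 × 17.67 / (82.0 + 17.67) = 41.7 × 17.67/99.67 = 7.39 V.
(Unloaded it would have been 8.37 V.)

V_out ≈ 7.39 V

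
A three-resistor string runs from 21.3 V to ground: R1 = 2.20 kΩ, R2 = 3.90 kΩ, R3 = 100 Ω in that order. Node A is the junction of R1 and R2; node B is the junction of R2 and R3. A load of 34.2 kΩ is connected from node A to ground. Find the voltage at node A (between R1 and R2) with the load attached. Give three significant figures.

V ≈ 13.2 V

Below node A the series string R2+R3 = 4000 Ω sits in parallel with the 34200 Ω load: 3581 Ω.
V_A = 21.3 × 3581/(2200 + 3581) = 13.2 V.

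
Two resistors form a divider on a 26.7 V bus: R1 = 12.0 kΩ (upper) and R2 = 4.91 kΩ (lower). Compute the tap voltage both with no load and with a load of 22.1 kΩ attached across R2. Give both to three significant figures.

Open-circuit: V = 26.7 × 4.91/(12.0 + 4.91) = 7.75 V.
With the load, R2 becomes R2‖R_L = 4.017 kΩ, so V = 26.7 × 4.017/16.02 = 6.70 V.

Unloaded: 7.75 V; loaded: 6.70 V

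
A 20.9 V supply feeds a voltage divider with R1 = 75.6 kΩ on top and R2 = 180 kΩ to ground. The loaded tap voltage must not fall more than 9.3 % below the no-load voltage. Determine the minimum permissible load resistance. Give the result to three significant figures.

R_L(min) ≈ 519 kΩ

Output resistance R_th = R1‖R2 = (75.6 × 180)/255.6 = 53.24 kΩ.
The fractional drop is R_th/(R_th + R_L); requiring this ≤ 0.0930 gives R_L ≥ R_th(1/0.0930 − 1) = 53.24 × 9.753 = 519 kΩ.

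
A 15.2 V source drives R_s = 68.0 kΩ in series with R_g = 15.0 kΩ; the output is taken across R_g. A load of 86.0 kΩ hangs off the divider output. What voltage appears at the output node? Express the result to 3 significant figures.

V_out ≈ 2.40 V

The load sits in parallel with R_g: R_g‖R_L = (15.0 × 86.0) / (15.0 + 86.0) = 12.77 kΩ.
V_out = 15.2 × 12.77 / (68.0 + 12.77) = 15.2 × 12.77/80.77 = 2.40 V.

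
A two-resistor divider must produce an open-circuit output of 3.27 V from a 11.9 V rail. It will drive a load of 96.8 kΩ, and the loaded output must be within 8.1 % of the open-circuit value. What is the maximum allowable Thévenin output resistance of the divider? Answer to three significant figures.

Loading drop = R_th/(R_th + R_L) ≤ 0.0810, so R_th ≤ R_L · ε/(1−ε) = 96.8 kΩ × 0.0810/0.9190 = 8.53 kΩ.
(Any R1, R2 with R2/(R1+R2) = 0.275 and R1‖R2 ≤ 8.53 kΩ will meet the spec.)

R_th ≤ 8.53 kΩ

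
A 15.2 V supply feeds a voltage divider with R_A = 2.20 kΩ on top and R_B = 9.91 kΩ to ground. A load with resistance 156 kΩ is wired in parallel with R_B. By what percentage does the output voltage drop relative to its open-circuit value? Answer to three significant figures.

1.14 %

The divider's output (Thévenin) resistance is R_A‖R_B = 1.800 kΩ.
Fractional drop under load = R_th/(R_th + R_L) = 1.800 / (1.800 + 156) = 0.01141.
So the output falls by 1.14 %.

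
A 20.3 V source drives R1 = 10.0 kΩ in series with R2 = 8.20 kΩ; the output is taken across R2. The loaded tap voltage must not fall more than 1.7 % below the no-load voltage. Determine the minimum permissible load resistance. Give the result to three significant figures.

Output resistance R_th = R1‖R2 = (10.0 × 8.20)/18.20 = 4.505 kΩ.
The fractional drop is R_th/(R_th + R_L); requiring this ≤ 0.0170 gives R_L ≥ R_th(1/0.0170 − 1) = 4.505 × 57.82 = 261 kΩ.

R_L(min) ≈ 261 kΩ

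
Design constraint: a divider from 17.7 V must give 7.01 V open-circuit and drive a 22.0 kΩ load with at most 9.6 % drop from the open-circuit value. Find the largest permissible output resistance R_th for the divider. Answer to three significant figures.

R_th ≤ 2.34 kΩ

Loading drop = R_th/(R_th + R_L) ≤ 0.0960, so R_th ≤ R_L · ε/(1−ε) = 22.0 kΩ × 0.0960/0.9040 = 2.34 kΩ.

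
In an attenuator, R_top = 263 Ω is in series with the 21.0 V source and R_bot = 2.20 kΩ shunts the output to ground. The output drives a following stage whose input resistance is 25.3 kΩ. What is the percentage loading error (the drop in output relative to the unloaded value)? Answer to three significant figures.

The divider's output (Thévenin) resistance is R_top‖R_bot = 234.9 Ω.
Fractional drop under load = R_th/(R_th + R_L) = 234.9 / (234.9 + 25300) = 0.009200.
So the output falls by 0.920 %.

0.920 %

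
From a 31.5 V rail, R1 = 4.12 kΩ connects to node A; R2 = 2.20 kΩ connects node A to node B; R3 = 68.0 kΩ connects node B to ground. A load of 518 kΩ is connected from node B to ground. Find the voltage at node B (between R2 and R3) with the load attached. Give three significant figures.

At node B, R3 is in parallel with the load: R3‖R_L = 60.11 kΩ.
Below node A the resistance is R2 + (R3‖R_L) = 62.31 kΩ, so V_A = 31.5 × 62.31/66.43 = 29.55 V.
Then V_B = V_A × (R3‖R_L)/(R2 + R3‖R_L) = 29.55 × 60.11/62.31 = 28.5 V.

V ≈ 28.5 V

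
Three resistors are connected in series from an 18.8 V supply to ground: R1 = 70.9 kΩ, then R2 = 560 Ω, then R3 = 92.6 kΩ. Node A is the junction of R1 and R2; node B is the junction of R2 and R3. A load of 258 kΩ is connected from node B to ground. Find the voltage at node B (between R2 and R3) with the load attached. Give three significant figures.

At node B, R3 is in parallel with the load: R3‖R_L = 68140 Ω.
Below node A the resistance is R2 + (R3‖R_L) = 68700 Ω, so V_A = 18.8 × 68700/139600 = 9.252 V.
Then V_B = V_A × (R3‖R_L)/(R2 + R3‖R_L) = 9.252 × 68140/68700 = 9.18 V.

V ≈ 9.18 V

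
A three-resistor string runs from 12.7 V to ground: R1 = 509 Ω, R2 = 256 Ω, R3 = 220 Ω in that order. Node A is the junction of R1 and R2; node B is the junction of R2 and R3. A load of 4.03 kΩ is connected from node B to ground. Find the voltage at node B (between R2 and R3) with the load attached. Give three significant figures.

At node B, R3 is in parallel with the load: R3‖R_L = 208.6 Ω.
Below node A the resistance is R2 + (R3‖R_L) = 464.6 Ω, so V_A = 12.7 × 464.6/973.6 = 6.060 V.
Then V_B = V_A × (R3‖R_L)/(R2 + R3‖R_L) = 6.060 × 208.6/464.6 = 2.72 V.

V ≈ 2.72 V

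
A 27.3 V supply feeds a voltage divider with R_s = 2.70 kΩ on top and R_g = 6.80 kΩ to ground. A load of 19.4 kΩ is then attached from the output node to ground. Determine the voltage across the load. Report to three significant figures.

V_out ≈ 17.8 V

The load sits in parallel with R_g: R_g‖R_L = (6.80 × 19.4) / (6.80 + 19.4) = 5.035 kΩ.
V_out = 27.3 × 5.035 / (2.70 + 5.035) = 27.3 × 5.035/7.735 = 17.8 V.
(Unloaded it would have been 19.5 V.)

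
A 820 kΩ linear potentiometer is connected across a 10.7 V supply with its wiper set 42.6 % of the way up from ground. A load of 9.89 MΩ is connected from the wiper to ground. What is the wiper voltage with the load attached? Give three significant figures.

The wiper splits the pot into (1−α)R = 470.7 kΩ above and αR = 349.3 kΩ below.
Lower section ‖ load = 337.4 kΩ.
V_wiper = 10.7 × 337.4/(470.7 + 337.4) = 4.47 V.

V ≈ 4.47 V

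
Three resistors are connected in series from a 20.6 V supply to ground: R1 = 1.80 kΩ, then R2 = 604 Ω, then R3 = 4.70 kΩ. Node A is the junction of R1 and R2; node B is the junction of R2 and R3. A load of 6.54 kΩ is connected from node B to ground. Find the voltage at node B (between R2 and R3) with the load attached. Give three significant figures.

At node B, R3 is in parallel with the load: R3‖R_L = 2735 Ω.
Below node A the resistance is R2 + (R3‖R_L) = 3339 Ω, so V_A = 20.6 × 3339/5139 = 13.38 V.
Then V_B = V_A × (R3‖R_L)/(R2 + R3‖R_L) = 13.38 × 2735/3339 = 11.0 V.

V ≈ 11.0 V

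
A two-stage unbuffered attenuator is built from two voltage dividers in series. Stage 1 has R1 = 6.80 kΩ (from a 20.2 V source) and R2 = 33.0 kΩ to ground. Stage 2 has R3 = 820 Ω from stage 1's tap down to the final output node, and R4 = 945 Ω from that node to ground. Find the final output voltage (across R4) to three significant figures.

V_out ≈ 2.14 V

Stage 2 presents R3+R4 = 1765 Ω as a load on stage 1's tap.
Stage 1's lower leg becomes R2‖(R3+R4) = 1675 Ω, so V_mid = 20.2 × 1675/8475 = 3.993 V.
Stage 2 is itself unloaded: V_out = V_mid × R4/(R3+R4) = 3.993 × 945/1765 = 2.14 V.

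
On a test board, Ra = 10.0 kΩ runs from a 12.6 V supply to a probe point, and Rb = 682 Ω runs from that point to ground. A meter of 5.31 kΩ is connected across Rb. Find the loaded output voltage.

The load sits in parallel with Rb: Rb‖R_L = (682 × 5310) / (682 + 5310) = 604.4 Ω.
V_out = 12.6 × 604.4 / (10000 + 604.4) = 12.6 × 604.4/10600 = 0.718 V.

V_out ≈ 0.718 V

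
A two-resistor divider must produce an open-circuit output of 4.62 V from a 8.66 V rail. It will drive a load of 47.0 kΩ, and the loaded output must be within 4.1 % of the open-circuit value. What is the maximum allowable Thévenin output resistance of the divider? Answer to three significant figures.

Loading drop = R_th/(R_th + R_L) ≤ 0.0410, so R_th ≤ R_L · ε/(1−ε) = 47.0 kΩ × 0.0410/0.9590 = 2.01 kΩ.
(Any R1, R2 with R2/(R1+R2) = 0.533 and R1‖R2 ≤ 2.01 kΩ will meet the spec.)

R_th ≤ 2.01 kΩ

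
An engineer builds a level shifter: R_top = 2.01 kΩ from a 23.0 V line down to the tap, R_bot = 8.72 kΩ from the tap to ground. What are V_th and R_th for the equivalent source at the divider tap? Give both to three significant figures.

V_th is the open-circuit tap voltage: 23.0 × 8.72/(2.01 + 8.72) = 18.7 V.
With the supply zeroed, R_top and R_bot appear in parallel from the tap: R_th = R_top‖R_bot = (2.01 × 8.72)/10.73 = 1.63 kΩ.

V_th = 18.7 V, R_th = 1.63 kΩ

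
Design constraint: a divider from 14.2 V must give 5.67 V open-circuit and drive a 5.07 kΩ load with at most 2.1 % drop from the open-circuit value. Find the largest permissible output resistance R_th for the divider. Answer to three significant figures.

Loading drop = R_th/(R_th + R_L) ≤ 0.0210, so R_th ≤ R_L · ε/(1−ε) = 5.07 kΩ × 0.0210/0.9790 = 109 Ω.
(Any R1, R2 with R2/(R1+R2) = 0.399 and R1‖R2 ≤ 109 Ω will meet the spec.)

R_th ≤ 109 Ω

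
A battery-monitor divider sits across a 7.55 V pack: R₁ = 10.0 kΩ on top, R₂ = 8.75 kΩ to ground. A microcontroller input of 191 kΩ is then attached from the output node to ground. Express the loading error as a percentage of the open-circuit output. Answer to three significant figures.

2.39 %

The divider's output (Thévenin) resistance is R₁‖R₂ = 4.667 kΩ.
Fractional drop under load = R_th/(R_th + R_L) = 4.667 / (4.667 + 191) = 0.02385.
So the output falls by 2.39 %.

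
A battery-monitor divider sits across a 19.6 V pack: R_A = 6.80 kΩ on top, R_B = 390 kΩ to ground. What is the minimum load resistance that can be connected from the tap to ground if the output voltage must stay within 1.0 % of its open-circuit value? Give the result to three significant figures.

Output resistance R_th = R_A‖R_B = (6.80 × 390)/396.8 = 6.683 kΩ.
The fractional drop is R_th/(R_th + R_L); requiring this ≤ 0.0100 gives R_L ≥ R_th(1/0.0100 − 1) = 6.683 × 99.00 = 662 kΩ.

R_L(min) ≈ 662 kΩ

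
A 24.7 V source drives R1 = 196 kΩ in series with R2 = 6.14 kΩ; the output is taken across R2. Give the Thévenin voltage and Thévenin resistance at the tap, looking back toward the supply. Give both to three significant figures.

V_th is the open-circuit tap voltage: 24.7 × 6.14/(196 + 6.14) = 0.750 V.
With the supply zeroed, R1 and R2 appear in parallel from the tap: R_th = R1‖R2 = (196 × 6.14)/202.1 = 5.95 kΩ.

V_th = 0.750 V, R_th = 5.95 kΩ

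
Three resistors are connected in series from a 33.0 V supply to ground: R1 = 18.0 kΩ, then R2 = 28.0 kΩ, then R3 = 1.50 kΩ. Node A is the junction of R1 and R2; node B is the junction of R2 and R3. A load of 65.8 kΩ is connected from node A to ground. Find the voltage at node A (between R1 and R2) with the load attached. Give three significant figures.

Below node A the series string R2+R3 = 29.50 kΩ sits in parallel with the 65.8 kΩ load: 20.37 kΩ.
V_A = 33.0 × 20.37/(18.0 + 20.37) = 17.5 V.

V ≈ 17.5 V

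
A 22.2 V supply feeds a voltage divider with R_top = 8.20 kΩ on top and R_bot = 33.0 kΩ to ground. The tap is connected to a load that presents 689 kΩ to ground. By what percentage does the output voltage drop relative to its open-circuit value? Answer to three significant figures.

0.944 %

The divider's output (Thévenin) resistance is R_top‖R_bot = 6.568 kΩ.
Fractional drop under load = R_th/(R_th + R_L) = 6.568 / (6.568 + 689) = 0.009443.
So the output falls by 0.944 %.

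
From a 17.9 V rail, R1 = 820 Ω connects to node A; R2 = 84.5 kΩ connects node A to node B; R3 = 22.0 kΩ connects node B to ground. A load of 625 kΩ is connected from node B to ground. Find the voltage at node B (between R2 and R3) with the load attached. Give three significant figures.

At node B, R3 is in parallel with the load: R3‖R_L = 21250 Ω.
Below node A the resistance is R2 + (R3‖R_L) = 105800 Ω, so V_A = 17.9 × 105800/106600 = 17.76 V.
Then V_B = V_A × (R3‖R_L)/(R2 + R3‖R_L) = 17.76 × 21250/105800 = 3.57 V.

V ≈ 3.57 V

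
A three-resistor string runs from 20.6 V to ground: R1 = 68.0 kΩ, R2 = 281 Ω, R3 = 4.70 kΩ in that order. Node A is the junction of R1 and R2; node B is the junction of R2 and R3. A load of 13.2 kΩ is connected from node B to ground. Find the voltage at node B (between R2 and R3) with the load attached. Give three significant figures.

V ≈ 0.995 V

At node B, R3 is in parallel with the load: R3‖R_L = 3466 Ω.
Below node A the resistance is R2 + (R3‖R_L) = 3747 Ω, so V_A = 20.6 × 3747/71750 = 1.076 V.
Then V_B = V_A × (R3‖R_L)/(R2 + R3‖R_L) = 1.076 × 3466/3747 = 0.995 V.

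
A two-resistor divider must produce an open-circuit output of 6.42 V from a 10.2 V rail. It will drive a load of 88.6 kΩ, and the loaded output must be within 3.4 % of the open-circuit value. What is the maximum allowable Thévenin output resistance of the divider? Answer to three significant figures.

R_th ≤ 3.12 kΩ

Loading drop = R_th/(R_th + R_L) ≤ 0.0340, so R_th ≤ R_L · ε/(1−ε) = 88.6 kΩ × 0.0340/0.9660 = 3.12 kΩ.
(Any R1, R2 with R2/(R1+R2) = 0.629 and R1‖R2 ≤ 3.12 kΩ will meet the spec.)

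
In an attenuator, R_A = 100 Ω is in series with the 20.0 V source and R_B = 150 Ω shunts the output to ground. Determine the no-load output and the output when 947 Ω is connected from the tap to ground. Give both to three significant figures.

Unloaded: 12.0 V; loaded: 11.3 V

Open-circuit: V = 20.0 × 150/(100 + 150) = 12.0 V.
With the load, R_B becomes R_B‖R_L = 129.5 Ω, so V = 20.0 × 129.5/229.5 = 11.3 V.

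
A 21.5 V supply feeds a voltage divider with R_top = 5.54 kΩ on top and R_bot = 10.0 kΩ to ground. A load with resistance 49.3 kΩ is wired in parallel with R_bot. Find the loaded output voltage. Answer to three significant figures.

The load sits in parallel with R_bot: R_bot‖R_L = (10.0 × 49.3) / (10.0 + 49.3) = 8.314 kΩ.
V_out = 21.5 × 8.314 / (5.54 + 8.314) = 21.5 × 8.314/13.85 = 12.9 V.

V_out ≈ 12.9 V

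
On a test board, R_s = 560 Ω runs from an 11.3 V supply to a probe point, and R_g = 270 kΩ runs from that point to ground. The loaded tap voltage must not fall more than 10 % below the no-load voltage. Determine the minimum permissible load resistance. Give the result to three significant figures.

R_L(min) ≈ 5.03 kΩ

Output resistance R_th = R_s‖R_g = (560 × 270000)/270600 = 558.8 Ω.
The fractional drop is R_th/(R_th + R_L); requiring this ≤ 0.100 gives R_L ≥ R_th(1/0.100 − 1) = 558.8 × 9.000 = 5.03 kΩ.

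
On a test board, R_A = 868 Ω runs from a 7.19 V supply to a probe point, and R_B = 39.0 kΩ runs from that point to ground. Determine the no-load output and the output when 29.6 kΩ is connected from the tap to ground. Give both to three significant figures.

Open-circuit: V = 7.19 × 39000/(868 + 39000) = 7.03 V.
With the load, R_B becomes R_B‖R_L = 16830 Ω, so V = 7.19 × 16830/17700 = 6.84 V.

Unloaded: 7.03 V; loaded: 6.84 V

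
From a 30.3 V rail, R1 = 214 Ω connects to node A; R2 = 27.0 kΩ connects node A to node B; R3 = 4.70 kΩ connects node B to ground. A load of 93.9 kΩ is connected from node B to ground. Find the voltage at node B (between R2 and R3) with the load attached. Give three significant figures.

V ≈ 4.28 V

At node B, R3 is in parallel with the load: R3‖R_L = 4476 Ω.
Below node A the resistance is R2 + (R3‖R_L) = 31480 Ω, so V_A = 30.3 × 31480/31690 = 30.10 V.
Then V_B = V_A × (R3‖R_L)/(R2 + R3‖R_L) = 30.10 × 4476/31480 = 4.28 V.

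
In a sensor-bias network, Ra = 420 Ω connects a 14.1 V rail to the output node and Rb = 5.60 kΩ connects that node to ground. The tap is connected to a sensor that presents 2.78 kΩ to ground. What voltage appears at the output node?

V_out ≈ 11.5 V

The load sits in parallel with Rb: Rb‖R_L = (5600 × 2780) / (5600 + 2780) = 1858 Ω.
V_out = 14.1 × 1858 / (420 + 1858) = 14.1 × 1858/2278 = 11.5 V.
(Unloaded it would have been 13.1 V.)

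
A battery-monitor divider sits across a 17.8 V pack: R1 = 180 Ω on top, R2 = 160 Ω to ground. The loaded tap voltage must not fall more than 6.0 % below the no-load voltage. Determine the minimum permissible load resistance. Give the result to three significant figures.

R_L(min) ≈ 1.33 kΩ

Output resistance R_th = R1‖R2 = (180 × 160)/340.0 = 84.71 Ω.
The fractional drop is R_th/(R_th + R_L); requiring this ≤ 0.0600 gives R_L ≥ R_th(1/0.0600 − 1) = 84.71 × 15.67 = 1.33 kΩ.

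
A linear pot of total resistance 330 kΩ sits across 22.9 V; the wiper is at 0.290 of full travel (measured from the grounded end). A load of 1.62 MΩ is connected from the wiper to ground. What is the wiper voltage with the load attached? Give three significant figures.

The wiper splits the pot into (1−α)R = 234.3 kΩ above and αR = 95.70 kΩ below.
Lower section ‖ load = 90.36 kΩ.
V_wiper = 22.9 × 90.36/(234.3 + 90.36) = 6.37 V.

V ≈ 6.37 V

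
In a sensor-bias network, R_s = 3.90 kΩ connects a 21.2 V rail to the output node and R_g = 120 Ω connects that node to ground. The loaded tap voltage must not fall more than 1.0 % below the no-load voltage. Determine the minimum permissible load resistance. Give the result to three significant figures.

Output resistance R_th = R_s‖R_g = (3900 × 120)/4020 = 116.4 Ω.
The fractional drop is R_th/(R_th + R_L); requiring this ≤ 0.0100 gives R_L ≥ R_th(1/0.0100 − 1) = 116.4 × 99.00 = 11.5 kΩ.

R_L(min) ≈ 11.5 kΩ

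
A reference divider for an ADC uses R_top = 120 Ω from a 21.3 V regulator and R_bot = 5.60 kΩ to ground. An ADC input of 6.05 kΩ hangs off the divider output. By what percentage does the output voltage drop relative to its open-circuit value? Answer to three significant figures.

The divider's output (Thévenin) resistance is R_top‖R_bot = 117.5 Ω.
Fractional drop under load = R_th/(R_th + R_L) = 117.5 / (117.5 + 6050) = 0.01905.
So the output falls by 1.90 %.

1.90 %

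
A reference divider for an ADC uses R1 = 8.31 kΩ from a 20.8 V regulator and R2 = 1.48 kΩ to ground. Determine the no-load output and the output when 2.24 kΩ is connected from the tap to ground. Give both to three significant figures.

Unloaded: 3.14 V; loaded: 2.01 V

Open-circuit: V = 20.8 × 1.48/(8.31 + 1.48) = 3.14 V.
With the load, R2 becomes R2‖R_L = 0.8912 kΩ, so V = 20.8 × 0.8912/9.201 = 2.01 V.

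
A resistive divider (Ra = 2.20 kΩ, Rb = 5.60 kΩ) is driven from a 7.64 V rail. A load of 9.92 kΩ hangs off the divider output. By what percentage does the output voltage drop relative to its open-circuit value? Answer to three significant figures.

13.7 %

The divider's output (Thévenin) resistance is Ra‖Rb = 1.579 kΩ.
Fractional drop under load = R_th/(R_th + R_L) = 1.579 / (1.579 + 9.92) = 0.1374.
So the output falls by 13.7 %.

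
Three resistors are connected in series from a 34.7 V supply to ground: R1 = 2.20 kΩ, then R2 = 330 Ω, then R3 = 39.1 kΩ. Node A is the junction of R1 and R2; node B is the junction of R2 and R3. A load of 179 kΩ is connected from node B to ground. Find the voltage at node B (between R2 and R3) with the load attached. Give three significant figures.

V ≈ 32.2 V

At node B, R3 is in parallel with the load: R3‖R_L = 32090 Ω.
Below node A the resistance is R2 + (R3‖R_L) = 32420 Ω, so V_A = 34.7 × 32420/34620 = 32.49 V.
Then V_B = V_A × (R3‖R_L)/(R2 + R3‖R_L) = 32.49 × 32090/32420 = 32.2 V.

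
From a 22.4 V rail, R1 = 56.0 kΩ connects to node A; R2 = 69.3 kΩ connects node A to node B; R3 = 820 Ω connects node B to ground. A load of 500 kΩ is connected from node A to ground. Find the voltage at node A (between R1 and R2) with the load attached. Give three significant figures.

Below node A the series string R2+R3 = 70120 Ω sits in parallel with the 500000 Ω load: 61500 Ω.
V_A = 22.4 × 61500/(56000 + 61500) = 11.7 V.

V ≈ 11.7 V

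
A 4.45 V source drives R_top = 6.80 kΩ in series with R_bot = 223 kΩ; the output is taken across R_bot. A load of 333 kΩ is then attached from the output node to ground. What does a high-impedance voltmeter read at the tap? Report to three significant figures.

V_out ≈ 4.23 V

The load sits in parallel with R_bot: R_bot‖R_L = (223 × 333) / (223 + 333) = 133.6 kΩ.
V_out = 4.45 × 133.6 / (6.80 + 133.6) = 4.45 × 133.6/140.4 = 4.23 V.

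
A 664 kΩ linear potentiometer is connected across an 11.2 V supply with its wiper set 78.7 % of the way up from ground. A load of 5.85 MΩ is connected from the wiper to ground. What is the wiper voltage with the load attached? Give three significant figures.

V ≈ 8.65 V

The wiper splits the pot into (1−α)R = 141.4 kΩ above and αR = 522.6 kΩ below.
Lower section ‖ load = 479.7 kΩ.
V_wiper = 11.2 × 479.7/(141.4 + 479.7) = 8.65 V.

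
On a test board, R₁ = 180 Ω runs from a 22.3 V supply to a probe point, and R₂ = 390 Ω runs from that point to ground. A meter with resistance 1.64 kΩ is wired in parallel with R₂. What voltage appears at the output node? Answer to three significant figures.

The load sits in parallel with R₂: R₂‖R_L = (390 × 1640) / (390 + 1640) = 315.1 Ω.
V_out = 22.3 × 315.1 / (180 + 315.1) = 22.3 × 315.1/495.1 = 14.2 V.

V_out ≈ 14.2 V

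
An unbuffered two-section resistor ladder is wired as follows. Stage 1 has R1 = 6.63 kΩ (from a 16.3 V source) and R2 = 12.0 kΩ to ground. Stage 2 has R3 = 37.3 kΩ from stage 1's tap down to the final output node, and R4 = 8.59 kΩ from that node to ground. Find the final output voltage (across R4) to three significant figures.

V_out ≈ 1.80 V

Stage 2 presents R3+R4 = 45.89 kΩ as a load on stage 1's tap.
Stage 1's lower leg becomes R2‖(R3+R4) = 9.513 kΩ, so V_mid = 16.3 × 9.513/16.14 = 9.605 V.
Stage 2 is itself unloaded: V_out = V_mid × R4/(R3+R4) = 9.605 × 8.59/45.89 = 1.80 V.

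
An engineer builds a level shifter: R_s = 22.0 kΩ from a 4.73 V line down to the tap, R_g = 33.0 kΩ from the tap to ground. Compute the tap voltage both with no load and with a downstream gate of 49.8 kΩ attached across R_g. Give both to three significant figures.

Unloaded: 2.84 V; loaded: 2.24 V

Open-circuit: V = 4.73 × 33.0/(22.0 + 33.0) = 2.84 V.
With the load, R_g becomes R_g‖R_L = 19.85 kΩ, so V = 4.73 × 19.85/41.85 = 2.24 V.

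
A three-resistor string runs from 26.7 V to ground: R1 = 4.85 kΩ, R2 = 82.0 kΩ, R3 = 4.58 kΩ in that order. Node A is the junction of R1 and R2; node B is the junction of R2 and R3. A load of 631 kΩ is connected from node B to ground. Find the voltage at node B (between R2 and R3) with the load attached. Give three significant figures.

At node B, R3 is in parallel with the load: R3‖R_L = 4.547 kΩ.
Below node A the resistance is R2 + (R3‖R_L) = 86.55 kΩ, so V_A = 26.7 × 86.55/91.40 = 25.28 V.
Then V_B = V_A × (R3‖R_L)/(R2 + R3‖R_L) = 25.28 × 4.547/86.55 = 1.33 V.

V ≈ 1.33 V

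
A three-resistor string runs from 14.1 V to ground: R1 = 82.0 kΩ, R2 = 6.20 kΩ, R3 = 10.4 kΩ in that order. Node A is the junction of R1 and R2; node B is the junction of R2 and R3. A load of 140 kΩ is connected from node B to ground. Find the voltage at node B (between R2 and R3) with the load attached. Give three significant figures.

At node B, R3 is in parallel with the load: R3‖R_L = 9.681 kΩ.
Below node A the resistance is R2 + (R3‖R_L) = 15.88 kΩ, so V_A = 14.1 × 15.88/97.88 = 2.288 V.
Then V_B = V_A × (R3‖R_L)/(R2 + R3‖R_L) = 2.288 × 9.681/15.88 = 1.39 V.

V ≈ 1.39 V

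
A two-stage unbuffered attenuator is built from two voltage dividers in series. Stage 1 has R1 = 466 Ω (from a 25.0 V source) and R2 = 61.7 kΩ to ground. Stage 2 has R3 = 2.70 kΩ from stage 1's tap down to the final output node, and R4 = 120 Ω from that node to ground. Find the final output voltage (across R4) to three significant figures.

V_out ≈ 0.907 V

Stage 2 presents R3+R4 = 2820 Ω as a load on stage 1's tap.
Stage 1's lower leg becomes R2‖(R3+R4) = 2697 Ω, so V_mid = 25.0 × 2697/3163 = 21.32 V.
Stage 2 is itself unloaded: V_out = V_mid × R4/(R3+R4) = 21.32 × 120/2820 = 0.907 V.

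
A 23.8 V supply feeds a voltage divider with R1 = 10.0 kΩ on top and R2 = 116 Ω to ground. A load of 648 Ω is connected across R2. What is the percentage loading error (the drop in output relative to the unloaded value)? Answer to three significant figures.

15.0 %

Unloaded V = 23.8 × 116/10120 = 0.2729 V.
Loaded: R2‖R_L = 98.39 Ω, giving V = 23.8 × 98.39/10100 = 0.2319 V.
Drop = (0.2729 − 0.2319) / 0.2729 = 15.0 %.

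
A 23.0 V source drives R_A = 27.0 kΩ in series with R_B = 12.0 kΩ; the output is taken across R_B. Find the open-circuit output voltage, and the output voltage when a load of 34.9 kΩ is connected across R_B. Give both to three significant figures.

Unloaded: 7.08 V; loaded: 5.72 V

Open-circuit: V = 23.0 × 12.0/(27.0 + 12.0) = 7.08 V.
With the load, R_B becomes R_B‖R_L = 8.930 kΩ, so V = 23.0 × 8.930/35.93 = 5.72 V.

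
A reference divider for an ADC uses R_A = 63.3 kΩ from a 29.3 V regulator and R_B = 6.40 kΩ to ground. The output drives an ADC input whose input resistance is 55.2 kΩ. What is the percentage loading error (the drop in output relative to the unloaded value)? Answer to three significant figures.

The divider's output (Thévenin) resistance is R_A‖R_B = 5.812 kΩ.
Fractional drop under load = R_th/(R_th + R_L) = 5.812 / (5.812 + 55.2) = 0.09526.
So the output falls by 9.53 %.

9.53 %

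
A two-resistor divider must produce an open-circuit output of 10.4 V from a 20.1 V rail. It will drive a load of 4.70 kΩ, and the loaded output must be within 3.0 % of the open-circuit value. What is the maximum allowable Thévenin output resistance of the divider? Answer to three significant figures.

Loading drop = R_th/(R_th + R_L) ≤ 0.0300, so R_th ≤ R_L · ε/(1−ε) = 4.70 kΩ × 0.0300/0.9700 = 145 Ω.
(Any R1, R2 with R2/(R1+R2) = 0.517 and R1‖R2 ≤ 145 Ω will meet the spec.)

R_th ≤ 145 Ω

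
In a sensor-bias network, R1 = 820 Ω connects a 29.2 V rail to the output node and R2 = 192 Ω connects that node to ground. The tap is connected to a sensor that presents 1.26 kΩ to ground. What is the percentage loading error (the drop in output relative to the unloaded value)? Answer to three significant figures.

Unloaded V = 29.2 × 192/1012 = 5.5399 V.
Loaded: R2‖R_L = 166.6 Ω, giving V = 29.2 × 166.6/986.6 = 4.9311 V.
Drop = (5.5399 − 4.9311) / 5.5399 = 11.0 %.

11.0 %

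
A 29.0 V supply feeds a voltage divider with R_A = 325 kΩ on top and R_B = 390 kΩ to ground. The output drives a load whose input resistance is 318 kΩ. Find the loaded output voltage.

V_out ≈ 10.2 V

The load sits in parallel with R_B: R_B‖R_L = (390 × 318) / (390 + 318) = 175.2 kΩ.
V_out = 29.0 × 175.2 / (325 + 175.2) = 29.0 × 175.2/500.2 = 10.2 V.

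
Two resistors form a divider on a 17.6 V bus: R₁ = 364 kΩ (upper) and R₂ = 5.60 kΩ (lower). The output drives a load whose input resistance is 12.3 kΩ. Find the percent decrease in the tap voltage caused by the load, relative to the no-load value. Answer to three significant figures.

31.0 %

The divider's output (Thévenin) resistance is R₁‖R₂ = 5.515 kΩ.
Fractional drop under load = R_th/(R_th + R_L) = 5.515 / (5.515 + 12.3) = 0.3096.
So the output falls by 31.0 %.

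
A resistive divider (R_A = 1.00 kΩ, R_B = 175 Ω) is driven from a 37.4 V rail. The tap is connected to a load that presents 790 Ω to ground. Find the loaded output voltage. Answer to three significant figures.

The load sits in parallel with R_B: R_B‖R_L = (175 × 790) / (175 + 790) = 143.3 Ω.
V_out = 37.4 × 143.3 / (1000 + 143.3) = 37.4 × 143.3/1143 = 4.69 V.

V_out ≈ 4.69 V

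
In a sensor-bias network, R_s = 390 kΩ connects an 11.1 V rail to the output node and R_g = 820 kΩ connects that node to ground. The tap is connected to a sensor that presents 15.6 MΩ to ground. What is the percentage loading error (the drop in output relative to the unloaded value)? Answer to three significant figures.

1.67 %

The divider's output (Thévenin) resistance is R_s‖R_g = 264.3 kΩ.
Fractional drop under load = R_th/(R_th + R_L) = 264.3 / (264.3 + 15600) = 0.01666.
So the output falls by 1.67 %.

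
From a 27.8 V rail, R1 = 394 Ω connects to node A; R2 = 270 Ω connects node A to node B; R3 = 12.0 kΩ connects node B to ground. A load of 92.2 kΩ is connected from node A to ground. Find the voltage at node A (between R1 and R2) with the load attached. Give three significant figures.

V ≈ 26.8 V

Below node A the series string R2+R3 = 12270 Ω sits in parallel with the 92200 Ω load: 10830 Ω.
V_A = 27.8 × 10830/(394 + 10830) = 26.8 V.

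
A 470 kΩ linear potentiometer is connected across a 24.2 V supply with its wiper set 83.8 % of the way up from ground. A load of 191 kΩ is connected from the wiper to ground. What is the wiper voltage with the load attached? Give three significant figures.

The wiper splits the pot into (1−α)R = 76.14 kΩ above and αR = 393.9 kΩ below.
Lower section ‖ load = 128.6 kΩ.
V_wiper = 24.2 × 128.6/(76.14 + 128.6) = 15.2 V.

V ≈ 15.2 V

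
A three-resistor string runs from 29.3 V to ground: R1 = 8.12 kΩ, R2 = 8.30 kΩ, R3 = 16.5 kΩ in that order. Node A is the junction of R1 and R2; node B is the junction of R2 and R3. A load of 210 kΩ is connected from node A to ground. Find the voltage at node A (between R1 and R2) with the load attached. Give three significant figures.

Below node A the series string R2+R3 = 24.80 kΩ sits in parallel with the 210 kΩ load: 22.18 kΩ.
V_A = 29.3 × 22.18/(8.12 + 22.18) = 21.4 V.

V ≈ 21.4 V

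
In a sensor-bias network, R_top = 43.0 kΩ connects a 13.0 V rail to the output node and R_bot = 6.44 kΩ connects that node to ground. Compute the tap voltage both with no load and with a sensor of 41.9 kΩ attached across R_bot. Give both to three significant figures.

Unloaded: 1.69 V; loaded: 1.49 V

Open-circuit: V = 13.0 × 6.44/(43.0 + 6.44) = 1.69 V.
With the load, R_bot becomes R_bot‖R_L = 5.582 kΩ, so V = 13.0 × 5.582/48.58 = 1.49 V.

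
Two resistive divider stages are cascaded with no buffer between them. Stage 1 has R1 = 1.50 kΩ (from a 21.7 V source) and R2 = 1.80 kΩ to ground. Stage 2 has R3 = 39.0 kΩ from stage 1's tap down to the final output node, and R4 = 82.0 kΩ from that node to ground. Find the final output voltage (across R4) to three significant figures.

V_out ≈ 7.97 V

Stage 2 presents R3+R4 = 121.0 kΩ as a load on stage 1's tap.
Stage 1's lower leg becomes R2‖(R3+R4) = 1.774 kΩ, so V_mid = 21.7 × 1.774/3.274 = 11.76 V.
Stage 2 is itself unloaded: V_out = V_mid × R4/(R3+R4) = 11.76 × 82.0/121.0 = 7.97 V.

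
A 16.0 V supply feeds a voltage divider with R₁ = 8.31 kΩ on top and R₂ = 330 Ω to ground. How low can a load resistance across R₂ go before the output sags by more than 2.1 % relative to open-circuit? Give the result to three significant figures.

Output resistance R_th = R₁‖R₂ = (8310 × 330)/8640 = 317.4 Ω.
The fractional drop is R_th/(R_th + R_L); requiring this ≤ 0.0210 gives R_L ≥ R_th(1/0.0210 − 1) = 317.4 × 46.62 = 14.8 kΩ.

R_L(min) ≈ 14.8 kΩ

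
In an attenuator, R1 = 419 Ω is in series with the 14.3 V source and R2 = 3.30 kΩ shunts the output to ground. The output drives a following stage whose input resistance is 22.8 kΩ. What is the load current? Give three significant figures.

R2‖R_L = 2883 Ω; V_out = 14.3 × 2883/3302 = 12.49 V.
I_L = V_out / R_L = 12.49 / 22.8 kΩ = 0.548 mA.

I_L ≈ 0.548 mA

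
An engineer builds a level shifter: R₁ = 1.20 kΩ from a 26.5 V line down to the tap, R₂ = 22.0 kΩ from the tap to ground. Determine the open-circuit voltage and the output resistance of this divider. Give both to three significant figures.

V_th is the open-circuit tap voltage: 26.5 × 22.0/(1.20 + 22.0) = 25.1 V.
With the supply zeroed, R₁ and R₂ appear in parallel from the tap: R_th = R₁‖R₂ = (1.20 × 22.0)/23.20 = 1.14 kΩ.

V_th = 25.1 V, R_th = 1.14 kΩ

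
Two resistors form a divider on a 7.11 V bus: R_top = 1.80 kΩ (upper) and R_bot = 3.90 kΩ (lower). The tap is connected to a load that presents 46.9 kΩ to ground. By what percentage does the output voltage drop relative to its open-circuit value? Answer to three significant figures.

2.56 %

The divider's output (Thévenin) resistance is R_top‖R_bot = 1.232 kΩ.
Fractional drop under load = R_th/(R_th + R_L) = 1.232 / (1.232 + 46.9) = 0.02559.
So the output falls by 2.56 %.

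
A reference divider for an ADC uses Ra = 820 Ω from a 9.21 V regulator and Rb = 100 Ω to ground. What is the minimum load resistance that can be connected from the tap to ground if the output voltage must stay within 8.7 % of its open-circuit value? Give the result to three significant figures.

R_L(min) ≈ 935 Ω

Output resistance R_th = Ra‖Rb = (820 × 100)/920.0 = 89.13 Ω.
The fractional drop is R_th/(R_th + R_L); requiring this ≤ 0.0870 gives R_L ≥ R_th(1/0.0870 − 1) = 89.13 × 10.49 = 935 Ω.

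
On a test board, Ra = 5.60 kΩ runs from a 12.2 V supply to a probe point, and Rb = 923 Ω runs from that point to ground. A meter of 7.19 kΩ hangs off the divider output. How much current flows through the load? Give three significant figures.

Rb‖R_L = 818.0 Ω; V_out = 12.2 × 818.0/6418 = 1.555 V.
I_L = V_out / R_L = 1.555 / 7.19 kΩ = 0.216 mA.

I_L ≈ 0.216 mA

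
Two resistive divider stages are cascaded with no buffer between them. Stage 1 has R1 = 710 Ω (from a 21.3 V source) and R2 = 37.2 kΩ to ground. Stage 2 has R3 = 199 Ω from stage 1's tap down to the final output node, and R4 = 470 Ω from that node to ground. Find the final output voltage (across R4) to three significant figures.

V_out ≈ 7.19 V

Stage 2 presents R3+R4 = 669.0 Ω as a load on stage 1's tap.
Stage 1's lower leg becomes R2‖(R3+R4) = 657.2 Ω, so V_mid = 21.3 × 657.2/1367 = 10.24 V.
Stage 2 is itself unloaded: V_out = V_mid × R4/(R3+R4) = 10.24 × 470/669.0 = 7.19 V.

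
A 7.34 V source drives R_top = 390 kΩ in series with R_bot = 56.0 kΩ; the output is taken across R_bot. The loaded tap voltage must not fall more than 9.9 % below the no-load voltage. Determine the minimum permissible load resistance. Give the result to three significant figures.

R_L(min) ≈ 446 kΩ

Output resistance R_th = R_top‖R_bot = (390 × 56.0)/446.0 = 48.97 kΩ.
The fractional drop is R_th/(R_th + R_L); requiring this ≤ 0.0990 gives R_L ≥ R_th(1/0.0990 − 1) = 48.97 × 9.101 = 446 kΩ.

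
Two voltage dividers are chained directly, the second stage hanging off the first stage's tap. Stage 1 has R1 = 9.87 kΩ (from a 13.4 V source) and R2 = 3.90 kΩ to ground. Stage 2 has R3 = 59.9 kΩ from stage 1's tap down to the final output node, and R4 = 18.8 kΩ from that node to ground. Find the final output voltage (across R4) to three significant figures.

Stage 2 presents R3+R4 = 78.70 kΩ as a load on stage 1's tap.
Stage 1's lower leg becomes R2‖(R3+R4) = 3.716 kΩ, so V_mid = 13.4 × 3.716/13.59 = 3.665 V.
Stage 2 is itself unloaded: V_out = V_mid × R4/(R3+R4) = 3.665 × 18.8/78.70 = 0.876 V.

V_out ≈ 0.876 V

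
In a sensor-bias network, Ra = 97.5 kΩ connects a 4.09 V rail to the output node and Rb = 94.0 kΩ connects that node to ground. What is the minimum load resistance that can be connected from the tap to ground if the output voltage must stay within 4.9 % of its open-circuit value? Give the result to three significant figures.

R_L(min) ≈ 929 kΩ

Output resistance R_th = Ra‖Rb = (97.5 × 94.0)/191.5 = 47.86 kΩ.
The fractional drop is R_th/(R_th + R_L); requiring this ≤ 0.0490 gives R_L ≥ R_th(1/0.0490 − 1) = 47.86 × 19.41 = 929 kΩ.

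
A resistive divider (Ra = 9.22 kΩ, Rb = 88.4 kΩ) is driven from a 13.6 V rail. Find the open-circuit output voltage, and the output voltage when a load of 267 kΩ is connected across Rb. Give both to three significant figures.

Open-circuit: V = 13.6 × 88.4/(9.22 + 88.4) = 12.3 V.
With the load, Rb becomes Rb‖R_L = 66.41 kΩ, so V = 13.6 × 66.41/75.63 = 11.9 V.

Unloaded: 12.3 V; loaded: 11.9 V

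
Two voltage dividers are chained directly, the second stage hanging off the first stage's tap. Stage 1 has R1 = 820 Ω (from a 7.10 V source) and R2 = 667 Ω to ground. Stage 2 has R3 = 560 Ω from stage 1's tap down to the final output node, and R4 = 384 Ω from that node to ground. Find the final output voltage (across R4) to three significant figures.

Stage 2 presents R3+R4 = 944.0 Ω as a load on stage 1's tap.
Stage 1's lower leg becomes R2‖(R3+R4) = 390.8 Ω, so V_mid = 7.10 × 390.8/1211 = 2.292 V.
Stage 2 is itself unloaded: V_out = V_mid × R4/(R3+R4) = 2.292 × 384/944.0 = 0.932 V.

V_out ≈ 0.932 V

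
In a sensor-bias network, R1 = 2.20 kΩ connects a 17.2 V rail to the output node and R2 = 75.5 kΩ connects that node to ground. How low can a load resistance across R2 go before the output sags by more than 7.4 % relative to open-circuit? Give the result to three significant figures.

R_L(min) ≈ 26.8 kΩ

Output resistance R_th = R1‖R2 = (2.20 × 75.5)/77.70 = 2.138 kΩ.
The fractional drop is R_th/(R_th + R_L); requiring this ≤ 0.0740 gives R_L ≥ R_th(1/0.0740 − 1) = 2.138 × 12.51 = 26.8 kΩ.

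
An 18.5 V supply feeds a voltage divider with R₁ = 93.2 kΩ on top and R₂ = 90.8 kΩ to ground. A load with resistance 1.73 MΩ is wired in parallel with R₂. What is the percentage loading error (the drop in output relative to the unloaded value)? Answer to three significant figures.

2.59 %

The divider's output (Thévenin) resistance is R₁‖R₂ = 45.99 kΩ.
Fractional drop under load = R_th/(R_th + R_L) = 45.99 / (45.99 + 1730) = 0.02590.
So the output falls by 2.59 %.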